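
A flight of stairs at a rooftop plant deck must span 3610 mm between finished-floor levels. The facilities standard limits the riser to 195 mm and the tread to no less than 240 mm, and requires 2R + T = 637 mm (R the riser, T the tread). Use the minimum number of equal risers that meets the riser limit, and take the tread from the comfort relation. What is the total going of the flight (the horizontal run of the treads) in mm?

⌈3610/195⌉ = 19 risers.
Riser R = 3610 / 19 = 190 mm, within the 195 mm limit.
From 2R + T = 637: T = 637 − 380 = 257 mm.
19 risers give 18 treads; going = 18 × 257 = 4626 mm.

4626 mm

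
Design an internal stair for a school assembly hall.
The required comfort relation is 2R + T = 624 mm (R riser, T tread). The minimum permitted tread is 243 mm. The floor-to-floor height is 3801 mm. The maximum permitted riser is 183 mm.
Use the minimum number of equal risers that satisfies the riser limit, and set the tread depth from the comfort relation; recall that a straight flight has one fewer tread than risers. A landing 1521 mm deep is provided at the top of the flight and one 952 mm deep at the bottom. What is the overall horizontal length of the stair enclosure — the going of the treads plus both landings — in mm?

7713 mm

3801 / 183 = 20.770 → round up to 21 risers.
Riser R = 3801 / 21 = 181 mm, within the 183 mm limit.
T = 624 − 2·181 = 262 mm, which satisfies the 243 mm minimum.
Treads = 21 − 1 = 20; going = 20 × 262 = 5240 mm.
Add landings: 5240 + 1521 + 952 = 7713 mm.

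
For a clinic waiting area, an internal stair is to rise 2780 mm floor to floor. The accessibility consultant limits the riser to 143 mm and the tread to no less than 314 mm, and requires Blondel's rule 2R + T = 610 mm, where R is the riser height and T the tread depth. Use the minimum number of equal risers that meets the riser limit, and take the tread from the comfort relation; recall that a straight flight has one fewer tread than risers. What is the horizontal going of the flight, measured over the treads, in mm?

6308 mm

⌈2780/143⌉ = 20 risers.
Riser R = 2780 / 20 = 139 mm, within the 143 mm limit.
T = 610 − 2·139 = 332 mm, which satisfies the 314 mm minimum.
20 risers give 19 treads; going = 19 × 332 = 6308 mm.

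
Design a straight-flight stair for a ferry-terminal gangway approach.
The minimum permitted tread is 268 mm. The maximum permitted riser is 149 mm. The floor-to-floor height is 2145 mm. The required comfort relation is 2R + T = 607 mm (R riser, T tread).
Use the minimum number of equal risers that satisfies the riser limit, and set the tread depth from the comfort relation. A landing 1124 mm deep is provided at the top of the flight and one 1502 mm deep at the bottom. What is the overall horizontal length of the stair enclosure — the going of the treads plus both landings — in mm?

7120 mm

2145 / 149 = 14.396 → round up to 15 risers.
Riser R = 2145 / 15 = 143 mm, within the 149 mm limit.
T = 607 − 2·143 = 321 mm, which satisfies the 268 mm minimum.
Going = (15 − 1) × 321 = 4494 mm.
Enclosure = 4494 + 1124 + 1502 = 7120 mm.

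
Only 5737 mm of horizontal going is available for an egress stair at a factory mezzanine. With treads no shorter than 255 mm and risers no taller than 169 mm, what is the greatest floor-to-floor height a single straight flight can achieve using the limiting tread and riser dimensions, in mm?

Treads that fit: ⌊5737 / 255⌋ = 22.
Risers = treads + 1 = 23.
Maximum height = 23 × 169 = 3887 mm.

3887 mm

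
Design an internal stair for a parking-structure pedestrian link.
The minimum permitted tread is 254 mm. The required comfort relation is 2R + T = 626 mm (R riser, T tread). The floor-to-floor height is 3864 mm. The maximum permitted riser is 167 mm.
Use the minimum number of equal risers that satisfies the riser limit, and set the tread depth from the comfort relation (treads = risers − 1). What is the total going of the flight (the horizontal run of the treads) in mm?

6992 mm

At most 167 each: 3864/167 = 23.14, giving 24 risers.
Each riser is 3864/24 = 161 mm (≤ 167 mm).
Tread T = 626 − 2 × 161 = 304 mm (≥ 254 mm).
Treads = 24 − 1 = 23; going = 23 × 304 = 6992 mm.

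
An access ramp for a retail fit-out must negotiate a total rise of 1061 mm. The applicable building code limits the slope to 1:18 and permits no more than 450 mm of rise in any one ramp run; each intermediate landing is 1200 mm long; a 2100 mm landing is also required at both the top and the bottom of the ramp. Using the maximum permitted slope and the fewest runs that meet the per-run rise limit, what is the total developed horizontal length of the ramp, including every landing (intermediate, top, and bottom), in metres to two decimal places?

At most 450 each: 1061/450 = 2.36, giving 3 ramp runs. That means 2 intermediate landings.
Ramp run (horizontal) at 1:18: 1061 × 18 = 19098 mm.
2 intermediate landings contribute 2 × 1200 = 2400 mm.
Top and bottom landings: 2 × 2100 = 4200 mm.
Total = 19098 + 2400 + 4200 = 25698 mm.
= 25.70 m.

25.70 m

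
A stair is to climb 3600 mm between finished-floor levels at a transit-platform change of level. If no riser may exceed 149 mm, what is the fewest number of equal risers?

25 risers

3600 / 149 = 24.16, so 25 risers are needed.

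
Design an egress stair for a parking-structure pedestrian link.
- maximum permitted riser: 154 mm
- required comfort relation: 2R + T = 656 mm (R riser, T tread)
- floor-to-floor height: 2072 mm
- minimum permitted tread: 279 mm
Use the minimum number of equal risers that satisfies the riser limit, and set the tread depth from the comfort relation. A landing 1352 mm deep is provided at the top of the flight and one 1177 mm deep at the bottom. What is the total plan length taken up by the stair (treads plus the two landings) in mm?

7209 mm

At most 154 each: 2072/154 = 13.45, giving 14 risers.
R = 2072 ÷ 14 = 148 mm.
From 2R + T = 656: T = 656 − 296 = 360 mm.
Going = (14 − 1) × 360 = 4680 mm.
Add landings: 4680 + 1352 + 1177 = 7209 mm.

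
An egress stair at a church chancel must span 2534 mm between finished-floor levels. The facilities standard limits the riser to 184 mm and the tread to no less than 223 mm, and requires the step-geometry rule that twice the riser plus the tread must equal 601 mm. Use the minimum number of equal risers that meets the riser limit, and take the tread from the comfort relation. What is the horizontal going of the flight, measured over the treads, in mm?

At most 184 each: 2534/184 = 13.77, giving 14 risers.
Each riser is 2534/14 = 181 mm (≤ 184 mm).
T = 601 − 2·181 = 239 mm, which satisfies the 223 mm minimum.
14 risers give 13 treads; going = 13 × 239 = 3107 mm.

3107 mm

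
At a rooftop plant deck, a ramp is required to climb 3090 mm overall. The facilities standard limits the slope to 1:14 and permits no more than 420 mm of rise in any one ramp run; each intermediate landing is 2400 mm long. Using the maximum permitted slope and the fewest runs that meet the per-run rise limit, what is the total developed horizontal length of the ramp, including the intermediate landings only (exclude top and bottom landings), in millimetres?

At most 420 each: 3090/420 = 7.36, giving 8 ramp runs. That means 7 intermediate landings.
Horizontal run for 3090 mm of rise at 1:14 is 3090 × 14 = 43260 mm.
Intermediate landings: 7 × 2400 = 16800 mm.
Developed length = 43260 + 16800 = 60060 mm.

60060 mm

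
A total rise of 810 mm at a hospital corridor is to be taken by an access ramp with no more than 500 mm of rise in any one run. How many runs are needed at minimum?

2 runs

810 / 500 = 1.620 → round up to 2 ramp runs.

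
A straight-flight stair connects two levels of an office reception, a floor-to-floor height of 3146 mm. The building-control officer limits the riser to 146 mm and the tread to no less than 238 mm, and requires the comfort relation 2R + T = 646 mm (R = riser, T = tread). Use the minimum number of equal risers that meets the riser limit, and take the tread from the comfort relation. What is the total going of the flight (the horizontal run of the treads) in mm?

3146 / 146 = 21.55, so 22 risers are needed.
Riser R = 3146 / 22 = 143 mm, within the 146 mm limit.
T = 646 − 2·143 = 360 mm, which satisfies the 238 mm minimum.
Going = (22 − 1) × 360 = 7560 mm.

7560 mm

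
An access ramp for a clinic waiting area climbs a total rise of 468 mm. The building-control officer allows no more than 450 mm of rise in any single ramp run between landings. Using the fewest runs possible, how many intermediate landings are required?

468 / 450 = 1.04, so 2 ramp runs are needed.
2 runs are separated by 1 intermediate landings.

1 intermediate landings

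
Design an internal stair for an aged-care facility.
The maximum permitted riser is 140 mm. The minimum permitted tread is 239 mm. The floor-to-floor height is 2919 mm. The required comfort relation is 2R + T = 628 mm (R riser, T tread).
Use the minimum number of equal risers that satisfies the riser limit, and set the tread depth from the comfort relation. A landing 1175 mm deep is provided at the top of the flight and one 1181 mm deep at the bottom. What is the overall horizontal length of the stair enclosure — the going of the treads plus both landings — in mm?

⌈2919/140⌉ = 21 risers.
Each riser is 2919/21 = 139 mm (≤ 140 mm).
From 2R + T = 628: T = 628 − 278 = 350 mm.
Treads = 21 − 1 = 20; going = 20 × 350 = 7000 mm.
Enclosure = 7000 + 1175 + 1181 = 9356 mm.

9356 mm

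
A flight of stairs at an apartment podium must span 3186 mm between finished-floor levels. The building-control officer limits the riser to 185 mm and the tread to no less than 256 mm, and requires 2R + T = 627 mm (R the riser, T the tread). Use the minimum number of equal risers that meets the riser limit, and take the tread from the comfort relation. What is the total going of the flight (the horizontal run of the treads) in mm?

4641 mm

At most 185 each: 3186/185 = 17.22, giving 18 risers.
R = 3186 ÷ 18 = 177 mm.
Tread T = 627 − 2 × 177 = 273 mm (≥ 256 mm).
18 risers give 17 treads; going = 17 × 273 = 4641 mm.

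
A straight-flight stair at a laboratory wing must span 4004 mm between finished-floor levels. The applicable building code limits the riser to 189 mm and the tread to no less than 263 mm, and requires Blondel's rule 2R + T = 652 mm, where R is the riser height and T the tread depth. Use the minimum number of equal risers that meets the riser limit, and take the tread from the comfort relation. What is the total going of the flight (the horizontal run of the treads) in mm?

At most 189 each: 4004/189 = 21.19, giving 22 risers.
Riser R = 4004 / 22 = 182 mm, within the 189 mm limit.
From 2R + T = 652: T = 652 − 364 = 288 mm.
22 risers give 21 treads; going = 21 × 288 = 6048 mm.

6048 mm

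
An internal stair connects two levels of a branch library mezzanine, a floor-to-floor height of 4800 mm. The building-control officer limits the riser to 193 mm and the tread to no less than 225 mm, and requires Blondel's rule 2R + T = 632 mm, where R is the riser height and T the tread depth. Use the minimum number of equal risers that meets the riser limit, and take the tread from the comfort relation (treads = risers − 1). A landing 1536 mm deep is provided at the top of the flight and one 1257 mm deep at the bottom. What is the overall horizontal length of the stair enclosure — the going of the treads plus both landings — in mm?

At most 193 each: 4800/193 = 24.87, giving 25 risers.
R = 4800 ÷ 25 = 192 mm.
From 2R + T = 632: T = 632 − 384 = 248 mm.
Treads = 25 − 1 = 24; going = 24 × 248 = 5952 mm.
Enclosure = 5952 + 1536 + 1257 = 8745 mm.

8745 mm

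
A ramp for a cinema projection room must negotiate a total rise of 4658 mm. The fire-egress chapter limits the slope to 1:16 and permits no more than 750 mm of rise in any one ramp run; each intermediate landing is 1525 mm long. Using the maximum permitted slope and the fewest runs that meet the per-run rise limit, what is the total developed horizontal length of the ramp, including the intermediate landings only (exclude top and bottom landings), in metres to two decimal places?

4658 / 750 = 6.21, so 7 ramp runs are needed. That means 6 intermediate landings.
Horizontal run for 4658 mm of rise at 1:16 is 4658 × 16 = 74528 mm.
6 intermediate landings contribute 6 × 1525 = 9150 mm.
Total developed length = 74528 + 9150 = 83678 mm.
= 83.68 m.

83.68 m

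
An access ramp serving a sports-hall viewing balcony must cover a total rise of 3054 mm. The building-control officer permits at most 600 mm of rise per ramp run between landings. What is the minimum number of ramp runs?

⌈3054/600⌉ = 6 ramp runs.

6 runs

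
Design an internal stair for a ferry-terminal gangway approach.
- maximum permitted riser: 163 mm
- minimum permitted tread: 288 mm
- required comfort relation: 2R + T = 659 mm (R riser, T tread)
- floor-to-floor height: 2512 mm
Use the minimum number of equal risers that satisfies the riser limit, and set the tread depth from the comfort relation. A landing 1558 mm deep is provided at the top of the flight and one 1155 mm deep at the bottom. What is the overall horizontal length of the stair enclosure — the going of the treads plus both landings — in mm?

7888 mm

⌈2512/163⌉ = 16 risers.
Riser R = 2512 / 16 = 157 mm, within the 163 mm limit.
Tread T = 659 − 2 × 157 = 345 mm (≥ 288 mm).
Going = (16 − 1) × 345 = 5175 mm.
Add landings: 5175 + 1558 + 1155 = 7888 mm.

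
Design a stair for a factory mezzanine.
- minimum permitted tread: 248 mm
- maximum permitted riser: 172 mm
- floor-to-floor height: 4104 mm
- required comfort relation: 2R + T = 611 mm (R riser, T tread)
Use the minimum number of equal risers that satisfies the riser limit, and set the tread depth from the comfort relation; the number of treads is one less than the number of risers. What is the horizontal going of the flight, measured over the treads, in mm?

4104 / 172 = 23.86, so 24 risers are needed.
Riser R = 4104 / 24 = 171 mm, within the 172 mm limit.
From 2R + T = 611: T = 611 − 342 = 269 mm.
Treads = 24 − 1 = 23; going = 23 × 269 = 6187 mm.

6187 mm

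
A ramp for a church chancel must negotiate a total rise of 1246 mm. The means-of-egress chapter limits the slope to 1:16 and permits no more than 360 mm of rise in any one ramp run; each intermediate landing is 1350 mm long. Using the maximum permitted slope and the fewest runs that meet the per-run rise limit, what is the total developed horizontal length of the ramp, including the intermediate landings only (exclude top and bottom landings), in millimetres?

23986 mm

1246 / 360 = 3.461 → round up to 4 ramp runs. That means 3 intermediate landings.
Ramp run (horizontal) at 1:16: 1246 × 16 = 19936 mm.
3 intermediate landings contribute 3 × 1350 = 4050 mm.
Developed length = 19936 + 4050 = 23986 mm.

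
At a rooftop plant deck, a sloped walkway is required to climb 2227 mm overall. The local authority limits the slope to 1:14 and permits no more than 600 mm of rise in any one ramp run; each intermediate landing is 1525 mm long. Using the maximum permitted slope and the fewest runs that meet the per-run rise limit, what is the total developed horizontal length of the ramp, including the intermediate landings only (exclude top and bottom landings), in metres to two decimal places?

35.75 m

2227 / 600 = 3.71, so 4 ramp runs are needed. That means 3 intermediate landings.
Ramp run (horizontal) at 1:14: 2227 × 14 = 31178 mm.
Intermediate landings: 3 × 1525 = 4575 mm.
Developed length = 31178 + 4575 = 35753 mm.
= 35.75 m.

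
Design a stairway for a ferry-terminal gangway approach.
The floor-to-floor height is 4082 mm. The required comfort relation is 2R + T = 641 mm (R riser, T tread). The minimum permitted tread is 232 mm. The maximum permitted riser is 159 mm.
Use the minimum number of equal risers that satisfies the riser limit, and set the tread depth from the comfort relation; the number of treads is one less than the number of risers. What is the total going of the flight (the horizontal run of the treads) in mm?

4082 / 159 = 25.67, so 26 risers are needed.
R = 4082 ÷ 26 = 157 mm.
Tread T = 641 − 2 × 157 = 327 mm (≥ 232 mm).
26 risers give 25 treads; going = 25 × 327 = 8175 mm.

8175 mm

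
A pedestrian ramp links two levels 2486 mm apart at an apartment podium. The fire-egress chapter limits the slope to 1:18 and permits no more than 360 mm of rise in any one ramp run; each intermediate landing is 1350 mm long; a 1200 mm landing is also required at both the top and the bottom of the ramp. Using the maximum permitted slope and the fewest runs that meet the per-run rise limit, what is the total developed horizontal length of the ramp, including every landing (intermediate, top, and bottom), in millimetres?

55248 mm

⌈2486/360⌉ = 7 ramp runs. That means 6 intermediate landings.
Horizontal run for 2486 mm of rise at 1:18 is 2486 × 18 = 44748 mm.
Intermediate landings: 6 × 1350 = 8100 mm.
Top and bottom landings: 2 × 1200 = 2400 mm.
Total = 44748 + 8100 + 2400 = 55248 mm.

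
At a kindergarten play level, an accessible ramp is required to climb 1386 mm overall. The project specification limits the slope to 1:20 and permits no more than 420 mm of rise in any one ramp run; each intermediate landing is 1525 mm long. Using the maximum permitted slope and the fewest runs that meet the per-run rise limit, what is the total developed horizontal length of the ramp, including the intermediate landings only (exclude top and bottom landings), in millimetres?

32295 mm

At most 420 each: 1386/420 = 3.30, giving 4 ramp runs. That means 3 intermediate landings.
Horizontal run for 1386 mm of rise at 1:20 is 1386 × 20 = 27720 mm.
Intermediate landings: 3 × 1525 = 4575 mm.
Total developed length = 27720 + 4575 = 32295 mm.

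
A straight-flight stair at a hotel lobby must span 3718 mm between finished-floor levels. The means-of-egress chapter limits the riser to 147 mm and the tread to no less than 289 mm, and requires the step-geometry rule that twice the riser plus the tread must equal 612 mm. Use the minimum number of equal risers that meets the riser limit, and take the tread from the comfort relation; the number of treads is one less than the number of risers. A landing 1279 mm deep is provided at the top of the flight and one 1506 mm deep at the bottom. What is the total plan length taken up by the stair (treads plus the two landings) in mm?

3718 / 147 = 25.293 → round up to 26 risers.
Riser R = 3718 / 26 = 143 mm, within the 147 mm limit.
Tread T = 612 − 2 × 143 = 326 mm (≥ 289 mm).
Treads = 26 − 1 = 25; going = 25 × 326 = 8150 mm.
Add landings: 8150 + 1279 + 1506 = 10935 mm.

10935 mm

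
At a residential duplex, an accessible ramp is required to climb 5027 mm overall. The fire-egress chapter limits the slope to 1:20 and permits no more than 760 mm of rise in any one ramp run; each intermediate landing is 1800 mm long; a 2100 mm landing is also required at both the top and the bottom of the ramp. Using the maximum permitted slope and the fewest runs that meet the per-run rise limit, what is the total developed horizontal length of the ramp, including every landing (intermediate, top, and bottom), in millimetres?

115540 mm

At most 760 each: 5027/760 = 6.61, giving 7 ramp runs. That means 6 intermediate landings.
Horizontal run for 5027 mm of rise at 1:20 is 5027 × 20 = 100540 mm.
6 intermediate landings contribute 6 × 1800 = 10800 mm.
Top and bottom landings: 2 × 2100 = 4200 mm.
Total = 100540 + 10800 + 4200 = 115540 mm.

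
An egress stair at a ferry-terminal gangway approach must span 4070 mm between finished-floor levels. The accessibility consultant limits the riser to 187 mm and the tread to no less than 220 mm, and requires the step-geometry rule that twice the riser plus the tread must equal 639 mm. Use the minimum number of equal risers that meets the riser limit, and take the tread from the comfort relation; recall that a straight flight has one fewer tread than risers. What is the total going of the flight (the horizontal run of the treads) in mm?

5649 mm

⌈4070/187⌉ = 22 risers.
R = 4070 ÷ 22 = 185 mm.
T = 639 − 2·185 = 269 mm, which satisfies the 220 mm minimum.
22 risers give 21 treads; going = 21 × 269 = 5649 mm.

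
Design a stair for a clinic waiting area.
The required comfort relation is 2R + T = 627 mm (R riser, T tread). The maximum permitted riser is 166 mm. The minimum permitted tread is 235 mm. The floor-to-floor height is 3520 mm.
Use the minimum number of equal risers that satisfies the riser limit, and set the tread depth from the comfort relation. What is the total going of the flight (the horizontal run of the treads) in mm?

6447 mm

⌈3520/166⌉ = 22 risers.
R = 3520 ÷ 22 = 160 mm.
Tread T = 627 − 2 × 160 = 307 mm (≥ 235 mm).
Going = (22 − 1) × 307 = 6447 mm.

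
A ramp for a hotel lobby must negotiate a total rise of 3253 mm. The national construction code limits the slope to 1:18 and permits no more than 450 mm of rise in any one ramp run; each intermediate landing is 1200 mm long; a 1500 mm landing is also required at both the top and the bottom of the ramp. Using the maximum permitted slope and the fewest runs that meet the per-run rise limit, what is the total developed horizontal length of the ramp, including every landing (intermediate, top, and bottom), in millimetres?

3253 / 450 = 7.229 → round up to 8 ramp runs. That means 7 intermediate landings.
Ramp run (horizontal) at 1:18: 3253 × 18 = 58554 mm.
Intermediate landings: 7 × 1200 = 8400 mm.
Top and bottom landings: 2 × 1500 = 3000 mm.
Total = 58554 + 8400 + 3000 = 69954 mm.

69954 mm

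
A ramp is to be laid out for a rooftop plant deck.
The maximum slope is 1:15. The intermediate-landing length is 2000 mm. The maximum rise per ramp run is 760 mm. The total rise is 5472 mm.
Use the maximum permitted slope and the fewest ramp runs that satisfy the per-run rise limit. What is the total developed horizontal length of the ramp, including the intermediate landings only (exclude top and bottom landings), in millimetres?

5472 / 760 = 7.20, so 8 ramp runs are needed. That means 7 intermediate landings.
Ramp run (horizontal) at 1:15: 5472 × 15 = 82080 mm.
7 intermediate landings contribute 7 × 2000 = 14000 mm.
Developed length = 82080 + 14000 = 96080 mm.

96080 mm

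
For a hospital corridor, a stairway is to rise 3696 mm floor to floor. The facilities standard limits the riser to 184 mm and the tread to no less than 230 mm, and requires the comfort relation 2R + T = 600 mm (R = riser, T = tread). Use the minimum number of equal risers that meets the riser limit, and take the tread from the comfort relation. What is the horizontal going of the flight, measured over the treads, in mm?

3696 / 184 = 20.09, so 21 risers are needed.
R = 3696 ÷ 21 = 176 mm.
Tread T = 600 − 2 × 176 = 248 mm (≥ 230 mm).
Going = (21 − 1) × 248 = 4960 mm.

4960 mm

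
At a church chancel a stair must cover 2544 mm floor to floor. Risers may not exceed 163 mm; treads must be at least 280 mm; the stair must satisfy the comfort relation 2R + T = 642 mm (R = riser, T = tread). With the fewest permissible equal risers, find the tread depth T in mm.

2544 / 163 = 15.607 → round up to 16 risers.
Each riser is 2544/16 = 159 mm (≤ 163 mm).
Tread T = 642 − 2 × 159 = 324 mm (≥ 280 mm).

324 mm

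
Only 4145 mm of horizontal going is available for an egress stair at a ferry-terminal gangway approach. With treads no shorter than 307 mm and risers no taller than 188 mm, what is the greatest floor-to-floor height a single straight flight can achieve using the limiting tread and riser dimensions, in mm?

Treads that fit: ⌊4145 / 307⌋ = 13.
Risers = treads + 1 = 14.
Maximum height = 14 × 188 = 2632 mm.

2632 mm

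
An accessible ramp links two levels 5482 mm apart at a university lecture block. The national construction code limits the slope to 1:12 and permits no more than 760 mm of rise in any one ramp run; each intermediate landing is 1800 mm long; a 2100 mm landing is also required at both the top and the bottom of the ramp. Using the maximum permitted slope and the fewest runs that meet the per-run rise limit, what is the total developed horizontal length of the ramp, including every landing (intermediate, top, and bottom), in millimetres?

⌈5482/760⌉ = 8 ramp runs. That means 7 intermediate landings.
Horizontal run for 5482 mm of rise at 1:12 is 5482 × 12 = 65784 mm.
7 intermediate landings contribute 7 × 1800 = 12600 mm.
Top and bottom landings: 2 × 2100 = 4200 mm.
Total = 65784 + 12600 + 4200 = 82584 mm.

82584 mm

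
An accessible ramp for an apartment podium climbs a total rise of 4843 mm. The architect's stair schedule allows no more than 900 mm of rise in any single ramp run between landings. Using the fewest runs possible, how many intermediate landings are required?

4843 / 900 = 5.381 → round up to 6 ramp runs.
6 runs are separated by 5 intermediate landings.

5 intermediate landings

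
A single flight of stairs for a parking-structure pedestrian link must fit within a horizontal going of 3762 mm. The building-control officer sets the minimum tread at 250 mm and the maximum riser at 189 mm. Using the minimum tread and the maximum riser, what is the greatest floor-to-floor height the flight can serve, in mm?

3762 / 250 = 15.05, so 15 treads fit.
Risers = treads + 1 = 16.
Maximum height = 16 × 189 = 3024 mm.

3024 mm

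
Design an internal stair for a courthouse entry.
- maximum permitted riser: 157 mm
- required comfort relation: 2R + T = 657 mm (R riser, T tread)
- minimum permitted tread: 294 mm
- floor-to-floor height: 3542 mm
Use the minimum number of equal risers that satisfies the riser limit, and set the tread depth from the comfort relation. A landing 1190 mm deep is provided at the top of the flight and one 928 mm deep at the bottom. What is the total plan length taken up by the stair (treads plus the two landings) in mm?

9796 mm

3542 / 157 = 22.56, so 23 risers are needed.
Each riser is 3542/23 = 154 mm (≤ 157 mm).
T = 657 − 2·154 = 349 mm, which satisfies the 294 mm minimum.
Going = (23 − 1) × 349 = 7678 mm.
Add landings: 7678 + 1190 + 928 = 9796 mm.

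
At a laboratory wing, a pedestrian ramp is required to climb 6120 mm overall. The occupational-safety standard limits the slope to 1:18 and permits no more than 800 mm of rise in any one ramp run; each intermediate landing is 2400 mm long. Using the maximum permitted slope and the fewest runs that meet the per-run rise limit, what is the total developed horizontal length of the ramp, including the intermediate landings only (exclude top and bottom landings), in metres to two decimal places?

126.96 m

⌈6120/800⌉ = 8 ramp runs. That means 7 intermediate landings.
Ramp run (horizontal) at 1:18: 6120 × 18 = 110160 mm.
7 intermediate landings contribute 7 × 2400 = 16800 mm.
Total developed length = 110160 + 16800 = 126960 mm.
= 126.96 m.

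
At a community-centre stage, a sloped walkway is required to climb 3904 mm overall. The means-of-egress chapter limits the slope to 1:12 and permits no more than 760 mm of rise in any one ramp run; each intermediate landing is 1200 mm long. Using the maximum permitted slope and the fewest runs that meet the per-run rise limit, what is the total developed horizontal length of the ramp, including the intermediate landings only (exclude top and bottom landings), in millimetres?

52848 mm

3904 / 760 = 5.14, so 6 ramp runs are needed. That means 5 intermediate landings.
Ramp run (horizontal) at 1:12: 3904 × 12 = 46848 mm.
5 intermediate landings contribute 5 × 1200 = 6000 mm.
Developed length = 46848 + 6000 = 52848 mm.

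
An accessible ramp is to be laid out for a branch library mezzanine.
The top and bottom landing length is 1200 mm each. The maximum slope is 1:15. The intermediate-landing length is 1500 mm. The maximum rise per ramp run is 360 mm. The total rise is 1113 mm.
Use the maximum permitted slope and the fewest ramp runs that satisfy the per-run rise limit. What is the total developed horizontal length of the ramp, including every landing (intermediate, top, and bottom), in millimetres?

1113 / 360 = 3.092 → round up to 4 ramp runs. That means 3 intermediate landings.
Horizontal run for 1113 mm of rise at 1:15 is 1113 × 15 = 16695 mm.
3 intermediate landings contribute 3 × 1500 = 4500 mm.
Top and bottom landings: 2 × 1200 = 2400 mm.
Total = 16695 + 4500 + 2400 = 23595 mm.

23595 mm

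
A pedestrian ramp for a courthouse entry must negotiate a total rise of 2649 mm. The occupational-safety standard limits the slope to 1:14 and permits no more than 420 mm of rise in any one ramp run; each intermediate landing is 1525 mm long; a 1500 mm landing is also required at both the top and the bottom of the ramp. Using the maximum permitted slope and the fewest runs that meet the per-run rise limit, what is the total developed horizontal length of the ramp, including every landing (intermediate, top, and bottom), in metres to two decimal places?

2649 / 420 = 6.31, so 7 ramp runs are needed. That means 6 intermediate landings.
Horizontal run for 2649 mm of rise at 1:14 is 2649 × 14 = 37086 mm.
6 intermediate landings contribute 6 × 1525 = 9150 mm.
Top and bottom landings: 2 × 1500 = 3000 mm.
Total = 37086 + 9150 + 3000 = 49236 mm.
= 49.24 m.

49.24 m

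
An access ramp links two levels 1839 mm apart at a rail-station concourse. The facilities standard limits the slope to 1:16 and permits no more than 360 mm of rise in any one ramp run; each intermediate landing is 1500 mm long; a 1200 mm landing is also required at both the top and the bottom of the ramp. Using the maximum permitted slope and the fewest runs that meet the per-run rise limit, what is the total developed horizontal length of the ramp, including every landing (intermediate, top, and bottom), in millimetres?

At most 360 each: 1839/360 = 5.11, giving 6 ramp runs. That means 5 intermediate landings.
Horizontal run for 1839 mm of rise at 1:16 is 1839 × 16 = 29424 mm.
5 intermediate landings contribute 5 × 1500 = 7500 mm.
Top and bottom landings: 2 × 1200 = 2400 mm.
Total = 29424 + 7500 + 2400 = 39324 mm.

39324 mm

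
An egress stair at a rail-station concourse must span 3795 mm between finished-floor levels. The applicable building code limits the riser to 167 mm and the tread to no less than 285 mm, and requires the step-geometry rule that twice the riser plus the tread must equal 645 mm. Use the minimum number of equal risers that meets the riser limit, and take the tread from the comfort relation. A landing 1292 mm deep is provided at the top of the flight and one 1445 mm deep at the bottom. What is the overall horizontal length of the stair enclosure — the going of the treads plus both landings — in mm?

⌈3795/167⌉ = 23 risers.
R = 3795 ÷ 23 = 165 mm.
T = 645 − 2·165 = 315 mm, which satisfies the 285 mm minimum.
Going = (23 − 1) × 315 = 6930 mm.
Add landings: 6930 + 1292 + 1445 = 9667 mm.

9667 mm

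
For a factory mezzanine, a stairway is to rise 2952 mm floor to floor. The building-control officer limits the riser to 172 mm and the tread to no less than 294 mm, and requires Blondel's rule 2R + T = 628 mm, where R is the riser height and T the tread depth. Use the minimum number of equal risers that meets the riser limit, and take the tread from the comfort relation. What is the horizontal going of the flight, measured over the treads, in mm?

5100 mm

2952 / 172 = 17.16, so 18 risers are needed.
Riser R = 2952 / 18 = 164 mm, within the 172 mm limit.
From 2R + T = 628: T = 628 − 328 = 300 mm.
Going = (18 − 1) × 300 = 5100 mm.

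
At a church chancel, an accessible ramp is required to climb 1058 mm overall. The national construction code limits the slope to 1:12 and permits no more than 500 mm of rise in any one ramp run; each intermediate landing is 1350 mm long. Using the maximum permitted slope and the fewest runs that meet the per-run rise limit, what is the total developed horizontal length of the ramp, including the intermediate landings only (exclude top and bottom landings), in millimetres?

15396 mm

1058 / 500 = 2.12, so 3 ramp runs are needed. That means 2 intermediate landings.
Horizontal run for 1058 mm of rise at 1:12 is 1058 × 12 = 12696 mm.
2 intermediate landings contribute 2 × 1350 = 2700 mm.
Total developed length = 12696 + 2700 = 15396 mm.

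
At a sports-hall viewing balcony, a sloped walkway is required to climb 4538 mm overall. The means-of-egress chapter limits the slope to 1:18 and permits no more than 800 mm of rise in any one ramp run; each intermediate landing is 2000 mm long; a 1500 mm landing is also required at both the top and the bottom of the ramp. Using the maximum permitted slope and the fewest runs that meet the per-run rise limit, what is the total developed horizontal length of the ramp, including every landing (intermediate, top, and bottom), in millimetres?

94684 mm

4538 / 800 = 5.67, so 6 ramp runs are needed. That means 5 intermediate landings.
Ramp run (horizontal) at 1:18: 4538 × 18 = 81684 mm.
Intermediate landings: 5 × 2000 = 10000 mm.
Top and bottom landings: 2 × 1500 = 3000 mm.
Total = 81684 + 10000 + 3000 = 94684 mm.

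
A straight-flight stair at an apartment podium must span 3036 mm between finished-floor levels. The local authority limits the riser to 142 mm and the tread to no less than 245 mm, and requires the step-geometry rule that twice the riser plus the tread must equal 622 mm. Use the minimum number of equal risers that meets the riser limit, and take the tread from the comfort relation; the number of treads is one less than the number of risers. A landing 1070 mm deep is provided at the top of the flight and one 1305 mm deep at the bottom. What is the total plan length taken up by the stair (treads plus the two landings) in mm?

⌈3036/142⌉ = 22 risers.
Each riser is 3036/22 = 138 mm (≤ 142 mm).
T = 622 − 2·138 = 346 mm, which satisfies the 245 mm minimum.
Going = (22 − 1) × 346 = 7266 mm.
Add landings: 7266 + 1070 + 1305 = 9641 mm.

9641 mm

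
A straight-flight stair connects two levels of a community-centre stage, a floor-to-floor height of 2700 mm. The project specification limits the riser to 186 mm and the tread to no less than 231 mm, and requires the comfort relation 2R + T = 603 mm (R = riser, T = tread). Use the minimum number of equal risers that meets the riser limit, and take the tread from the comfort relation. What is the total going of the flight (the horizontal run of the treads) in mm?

3402 mm

2700 / 186 = 14.516 → round up to 15 risers.
R = 2700 ÷ 15 = 180 mm.
T = 603 − 2·180 = 243 mm, which satisfies the 231 mm minimum.
15 risers give 14 treads; going = 14 × 243 = 3402 mm.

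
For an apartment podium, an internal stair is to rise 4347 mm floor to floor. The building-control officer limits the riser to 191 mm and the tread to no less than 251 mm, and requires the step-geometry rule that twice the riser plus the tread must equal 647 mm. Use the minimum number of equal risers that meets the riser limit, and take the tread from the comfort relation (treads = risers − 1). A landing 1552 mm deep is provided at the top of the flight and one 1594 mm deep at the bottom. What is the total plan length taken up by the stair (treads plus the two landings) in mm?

4347 / 191 = 22.759 → round up to 23 risers.
R = 4347 ÷ 23 = 189 mm.
From 2R + T = 647: T = 647 − 378 = 269 mm.
Treads = 23 − 1 = 22; going = 22 × 269 = 5918 mm.
Add landings: 5918 + 1552 + 1594 = 9064 mm.

9064 mm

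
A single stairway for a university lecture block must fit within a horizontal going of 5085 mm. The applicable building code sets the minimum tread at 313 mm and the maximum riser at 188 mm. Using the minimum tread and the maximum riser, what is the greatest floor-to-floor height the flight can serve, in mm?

3196 mm

5085 / 313 = 16.25, so 16 treads fit.
Risers = treads + 1 = 17.
Maximum height = 17 × 188 = 3196 mm.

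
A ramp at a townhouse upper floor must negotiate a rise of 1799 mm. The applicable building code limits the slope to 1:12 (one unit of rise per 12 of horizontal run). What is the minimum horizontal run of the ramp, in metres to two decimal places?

At 1:12 the run is 12 × 1799 = 21588 mm.
21588 mm = 21.59 m.

21.59 m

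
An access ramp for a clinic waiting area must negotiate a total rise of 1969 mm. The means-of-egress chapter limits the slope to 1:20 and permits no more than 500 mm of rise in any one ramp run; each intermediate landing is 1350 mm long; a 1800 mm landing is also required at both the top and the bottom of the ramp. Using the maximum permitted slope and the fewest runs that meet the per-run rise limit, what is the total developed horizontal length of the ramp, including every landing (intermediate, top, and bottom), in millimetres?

47030 mm

⌈1969/500⌉ = 4 ramp runs. That means 3 intermediate landings.
Horizontal run for 1969 mm of rise at 1:20 is 1969 × 20 = 39380 mm.
Intermediate landings: 3 × 1350 = 4050 mm.
Top and bottom landings: 2 × 1800 = 3600 mm.
Total = 39380 + 4050 + 3600 = 47030 mm.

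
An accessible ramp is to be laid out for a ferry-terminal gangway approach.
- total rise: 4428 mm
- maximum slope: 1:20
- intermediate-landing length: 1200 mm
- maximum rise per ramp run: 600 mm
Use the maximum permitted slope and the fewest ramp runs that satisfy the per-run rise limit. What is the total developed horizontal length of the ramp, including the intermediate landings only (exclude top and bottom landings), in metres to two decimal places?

96.96 m

At most 600 each: 4428/600 = 7.38, giving 8 ramp runs. That means 7 intermediate landings.
Ramp run (horizontal) at 1:20: 4428 × 20 = 88560 mm.
Intermediate landings: 7 × 1200 = 8400 mm.
Developed length = 88560 + 8400 = 96960 mm.
= 96.96 m.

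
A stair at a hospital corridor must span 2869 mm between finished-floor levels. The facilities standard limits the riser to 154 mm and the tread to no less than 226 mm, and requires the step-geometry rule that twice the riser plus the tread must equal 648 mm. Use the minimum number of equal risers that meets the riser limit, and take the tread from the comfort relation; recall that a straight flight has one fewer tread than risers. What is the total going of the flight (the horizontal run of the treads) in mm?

⌈2869/154⌉ = 19 risers.
R = 2869 ÷ 19 = 151 mm.
Tread T = 648 − 2 × 151 = 346 mm (≥ 226 mm).
Going = (19 − 1) × 346 = 6228 mm.

6228 mm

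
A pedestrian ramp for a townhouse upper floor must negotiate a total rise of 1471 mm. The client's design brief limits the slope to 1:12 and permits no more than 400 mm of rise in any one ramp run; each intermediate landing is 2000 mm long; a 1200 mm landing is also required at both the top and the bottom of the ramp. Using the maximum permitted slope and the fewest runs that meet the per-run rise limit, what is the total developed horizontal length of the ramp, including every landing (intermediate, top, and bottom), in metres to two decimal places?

26.05 m

1471 / 400 = 3.678 → round up to 4 ramp runs. That means 3 intermediate landings.
Horizontal run for 1471 mm of rise at 1:12 is 1471 × 12 = 17652 mm.
Intermediate landings: 3 × 2000 = 6000 mm.
Top and bottom landings: 2 × 1200 = 2400 mm.
Total = 17652 + 6000 + 2400 = 26052 mm.
= 26.05 m.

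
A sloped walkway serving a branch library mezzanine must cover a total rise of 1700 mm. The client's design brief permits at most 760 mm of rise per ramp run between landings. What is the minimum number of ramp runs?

⌈1700/760⌉ = 3 ramp runs.

3 runs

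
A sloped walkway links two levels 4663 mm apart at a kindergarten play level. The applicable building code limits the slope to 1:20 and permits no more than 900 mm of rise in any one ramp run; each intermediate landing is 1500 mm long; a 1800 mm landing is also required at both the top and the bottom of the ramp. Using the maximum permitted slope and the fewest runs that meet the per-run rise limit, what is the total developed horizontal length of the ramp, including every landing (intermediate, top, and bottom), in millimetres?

104360 mm

4663 / 900 = 5.18, so 6 ramp runs are needed. That means 5 intermediate landings.
Horizontal run for 4663 mm of rise at 1:20 is 4663 × 20 = 93260 mm.
5 intermediate landings contribute 5 × 1500 = 7500 mm.
Top and bottom landings: 2 × 1800 = 3600 mm.
Total = 93260 + 7500 + 3600 = 104360 mm.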